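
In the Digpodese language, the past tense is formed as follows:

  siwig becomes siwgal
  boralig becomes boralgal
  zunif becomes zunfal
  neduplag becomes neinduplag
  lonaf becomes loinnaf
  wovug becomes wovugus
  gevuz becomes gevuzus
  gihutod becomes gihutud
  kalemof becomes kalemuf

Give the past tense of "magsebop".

siwig and neduplag both end in -g yet inflect differently (siwgal, neinduplag), so the final letter is not what conditions the rule; the last vowel is.
"magsebop" has last vowel 'o'. The stems whose last vowel is 'o' (gihutod → gihutud, kalemof → kalemuf) change the last vowel to 'u'.
The other patterns: stems whose last vowel is 'i' delete the last vowel and add -al; stems whose last vowel is 'a' insert -in- after the first vowel; stems whose last vowel is 'u' add -us.
So magsebop → magsebup.

magsebup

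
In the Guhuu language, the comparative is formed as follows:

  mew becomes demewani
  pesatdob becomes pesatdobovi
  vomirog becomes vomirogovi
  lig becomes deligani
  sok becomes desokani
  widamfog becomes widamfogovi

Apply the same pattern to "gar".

degarani

"gar" has 1 vowel. The stems with 1 vowel (lig → deligani, sok → desokani, mew → demewani) add de- … -ani around the stem.
So gar → degarani.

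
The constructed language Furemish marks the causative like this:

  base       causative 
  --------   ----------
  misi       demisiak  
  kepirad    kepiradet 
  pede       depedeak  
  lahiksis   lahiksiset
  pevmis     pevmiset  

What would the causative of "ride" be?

derideak

"ride" ends in a vowel. The stems ending in a vowel (pede → depedeak, misi → demisiak) add de- … -ak around the stem.
The other pattern: stems ending in a consonant add -et.
So ride → derideak.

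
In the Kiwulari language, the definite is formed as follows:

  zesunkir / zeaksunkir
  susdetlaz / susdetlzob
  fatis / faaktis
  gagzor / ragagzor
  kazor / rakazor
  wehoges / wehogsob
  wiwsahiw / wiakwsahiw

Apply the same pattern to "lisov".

"lisov" has last vowel 'o'. The stems whose last vowel is 'o' (kazor → rakazor, gagzor → ragagzor) add the prefix ra-.
The other patterns: stems whose last vowel is 'a' or 'e' delete the last vowel and add -ob; stems whose last vowel is 'i' insert -ak- after the first vowel.
So lisov → ralisov.

ralisov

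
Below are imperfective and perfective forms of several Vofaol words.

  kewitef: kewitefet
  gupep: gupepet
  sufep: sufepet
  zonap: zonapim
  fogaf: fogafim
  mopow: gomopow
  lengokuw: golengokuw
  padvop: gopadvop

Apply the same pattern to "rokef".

rokefet

gupep and zonap both end in -p yet inflect differently (gupepet, zonapim), so the final letter is not what conditions the rule; the last vowel is.
"rokef" has last vowel 'e'. The stems whose last vowel is 'e' (kewitef → kewitefet, gupep → gupepet, sufep → sufepet) add -et.
So rokef → rokefet.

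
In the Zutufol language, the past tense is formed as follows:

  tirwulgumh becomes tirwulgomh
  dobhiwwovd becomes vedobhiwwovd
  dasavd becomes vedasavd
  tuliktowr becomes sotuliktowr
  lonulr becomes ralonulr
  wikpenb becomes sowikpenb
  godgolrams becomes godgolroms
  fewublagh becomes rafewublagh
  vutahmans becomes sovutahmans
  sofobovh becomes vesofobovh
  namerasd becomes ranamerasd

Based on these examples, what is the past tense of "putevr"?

veputevr

"putevr" has second-to-last letter 'v'. The stems whose second-to-last letter is 'v' (sofobovh → vesofobovh, dasavd → vedasavd, dobhiwwovd → vedobhiwwovd) add the prefix ve-.
The other patterns: stems whose second-to-last letter is 'n' or 'w' add the prefix so-; stems whose second-to-last letter is 'm' change the last vowel to 'o'; stems whose second-to-last letter is 'g', 'l' or 's' add the prefix ra-.
So putevr → veputevr.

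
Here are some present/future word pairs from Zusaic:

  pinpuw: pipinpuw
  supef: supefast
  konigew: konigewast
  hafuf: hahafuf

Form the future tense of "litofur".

lilitofur

pinpuw and konigew both end in -w yet inflect differently (pipinpuw, konigewast), so the final letter is not what conditions the rule; the last vowel is.
"litofur" has last vowel 'u'. The stems whose last vowel is 'u' (hafuf → hahafuf, pinpuw → pipinpuw) repeat the first consonant+vowel as a prefix.
The other pattern: stems whose last vowel is 'e' add -ast.
So litofur → lilitofur.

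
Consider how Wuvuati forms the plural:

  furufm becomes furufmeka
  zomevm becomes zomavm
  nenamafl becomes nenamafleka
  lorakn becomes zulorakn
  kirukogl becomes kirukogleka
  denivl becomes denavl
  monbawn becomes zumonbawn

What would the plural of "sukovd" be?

sukavd

zomevm and furufm both end in -m yet inflect differently (zomavm, furufmeka), so the final letter is not what conditions the rule; the second-to-last letter is.
"sukovd" has second-to-last letter 'v'. The stems whose second-to-last letter is 'v' (denivl → denavl, zomevm → zomavm) change the last vowel to 'a'.
So sukovd → sukavd.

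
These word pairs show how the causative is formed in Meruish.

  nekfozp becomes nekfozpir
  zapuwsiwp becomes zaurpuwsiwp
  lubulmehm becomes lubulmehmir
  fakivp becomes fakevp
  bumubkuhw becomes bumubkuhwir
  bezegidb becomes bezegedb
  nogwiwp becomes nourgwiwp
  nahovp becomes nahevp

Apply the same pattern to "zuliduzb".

zuliduzbir

zapuwsiwp and fakivp both end in -p yet inflect differently (zaurpuwsiwp, fakevp), so the final letter is not what conditions the rule; the second-to-last letter is.
"zuliduzb" has second-to-last letter 'z'. The one such stem in the data (nekfozp → nekfozpir) adds -ir, so the same rule applies.
The other patterns: stems whose second-to-last letter is 'w' insert -ur- after the first vowel; stems whose second-to-last letter is 'd' or 'v' change the last vowel to 'e'.
So zuliduzb → zuliduzbir.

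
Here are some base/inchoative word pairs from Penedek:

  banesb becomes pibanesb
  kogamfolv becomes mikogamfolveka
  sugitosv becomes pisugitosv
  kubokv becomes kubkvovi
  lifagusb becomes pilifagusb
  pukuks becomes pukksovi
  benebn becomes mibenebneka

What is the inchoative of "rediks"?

redksovi

kubokv and sugitosv both end in -v yet inflect differently (kubkvovi, pisugitosv), so the final letter is not what conditions the rule; the second-to-last letter is.
"rediks" has second-to-last letter 'k'. The stems whose second-to-last letter is 'k' (kubokv → kubkvovi, pukuks → pukksovi) delete the last vowel and add -ovi.
So rediks → redksovi.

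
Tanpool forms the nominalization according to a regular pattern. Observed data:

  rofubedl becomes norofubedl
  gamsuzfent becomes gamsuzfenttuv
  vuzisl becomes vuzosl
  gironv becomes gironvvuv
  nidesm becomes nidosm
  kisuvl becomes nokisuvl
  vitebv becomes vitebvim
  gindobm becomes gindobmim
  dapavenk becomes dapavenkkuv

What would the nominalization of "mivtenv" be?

"mivtenv" has second-to-last letter 'n'. The stems whose second-to-last letter is 'n' (dapavenk → dapavenkkuv, gamsuzfent → gamsuzfenttuv, gironv → gironvvuv) double the final consonant and add -uv.
So mivtenv → mivtenvvuv.

mivtenvvuv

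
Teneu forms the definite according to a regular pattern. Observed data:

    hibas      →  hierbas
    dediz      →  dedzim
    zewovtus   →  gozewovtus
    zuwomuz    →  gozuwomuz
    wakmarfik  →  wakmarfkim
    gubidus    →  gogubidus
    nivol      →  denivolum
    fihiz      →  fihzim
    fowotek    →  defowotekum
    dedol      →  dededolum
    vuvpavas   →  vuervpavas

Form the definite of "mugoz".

"mugoz" has last vowel 'o'. The stems whose last vowel is 'o' (nivol → denivolum, dedol → dededolum) add de- … -um around the stem.
The other patterns: stems whose last vowel is 'u' add the prefix go-; stems whose last vowel is 'a' insert -er- after the first vowel; stems whose last vowel is 'i' delete the last vowel and add -im.
So mugoz → demugozum.

demugozum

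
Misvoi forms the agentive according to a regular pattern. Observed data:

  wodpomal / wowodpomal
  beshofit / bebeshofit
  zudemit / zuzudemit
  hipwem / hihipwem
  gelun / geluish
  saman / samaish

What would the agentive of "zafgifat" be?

saman and wodpomal both have last vowel 'a' yet inflect differently (samaish, wowodpomal), so the last vowel is not what conditions the rule; the final letter is.
"zafgifat" ends in -t. The stems ending in -t (beshofit → bebeshofit, zudemit → zuzudemit) repeat the first consonant+vowel as a prefix.
So zafgifat → zazafgifat.

zazafgifat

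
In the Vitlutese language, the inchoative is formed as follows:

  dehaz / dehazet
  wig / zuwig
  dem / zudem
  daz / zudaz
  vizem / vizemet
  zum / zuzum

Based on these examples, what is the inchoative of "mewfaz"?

dem and vizem both end in -m yet inflect differently (zudem, vizemet), so the final letter is not what conditions the rule; the number of vowels is.
"mewfaz" has 2 vowels. The stems with 2 vowels (vizem → vizemet, dehaz → dehazet) add -et.
So mewfaz → mewfazet.

mewfazet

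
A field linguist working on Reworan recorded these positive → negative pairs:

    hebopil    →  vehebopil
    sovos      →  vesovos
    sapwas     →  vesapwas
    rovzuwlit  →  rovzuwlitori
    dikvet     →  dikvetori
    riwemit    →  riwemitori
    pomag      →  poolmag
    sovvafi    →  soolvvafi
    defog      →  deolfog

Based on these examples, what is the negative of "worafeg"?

hebopil and rovzuwlit both have last vowel 'i' yet inflect differently (vehebopil, rovzuwlitori), so the last vowel is not what conditions the rule; the final letter is.
"worafeg" ends in -g. The stems ending in -g (pomag → poolmag, defog → deolfog) insert -ol- after the first vowel.
So worafeg → woolrafeg.

woolrafeg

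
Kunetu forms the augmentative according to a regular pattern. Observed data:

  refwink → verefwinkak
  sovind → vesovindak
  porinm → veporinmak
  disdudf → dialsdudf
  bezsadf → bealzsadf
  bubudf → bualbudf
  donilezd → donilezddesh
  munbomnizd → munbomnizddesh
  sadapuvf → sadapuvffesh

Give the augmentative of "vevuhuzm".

"vevuhuzm" has second-to-last letter 'z'. The stems whose second-to-last letter is 'z' (donilezd → donilezddesh, munbomnizd → munbomnizddesh) double the final consonant and add -esh.
The other patterns: stems whose second-to-last letter is 'n' add ve- … -ak around the stem; stems whose second-to-last letter is 'd' insert -al- after the first vowel.
So vevuhuzm → vevuhuzmmesh.

vevuhuzmmesh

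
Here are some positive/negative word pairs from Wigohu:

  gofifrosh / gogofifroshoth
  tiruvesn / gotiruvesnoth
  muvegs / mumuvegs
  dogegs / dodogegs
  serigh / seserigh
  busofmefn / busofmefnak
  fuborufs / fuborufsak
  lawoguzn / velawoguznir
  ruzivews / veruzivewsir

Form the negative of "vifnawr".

"vifnawr" has second-to-last letter 'w'. The one such stem in the data (ruzivews → veruzivewsir) adds ve- … -ir around the stem, so the same rule applies.
The other patterns: stems whose second-to-last letter is 's' add go- … -oth around the stem; stems whose second-to-last letter is 'g' repeat the first consonant+vowel as a prefix; stems whose second-to-last letter is 'f' add -ak.
So vifnawr → vevifnawrir.

vevifnawrir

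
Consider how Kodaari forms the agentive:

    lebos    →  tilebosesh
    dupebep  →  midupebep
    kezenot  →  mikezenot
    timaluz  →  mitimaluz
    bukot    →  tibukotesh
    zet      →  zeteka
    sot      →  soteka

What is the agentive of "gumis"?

tigumisesh

sot and bukot both end in -t yet inflect differently (soteka, tibukotesh), so the final letter is not what conditions the rule; the number of vowels is.
"gumis" has 2 vowels. The stems with 2 vowels (lebos → tilebosesh, bukot → tibukotesh) add ti- … -esh around the stem.
So gumis → tigumisesh.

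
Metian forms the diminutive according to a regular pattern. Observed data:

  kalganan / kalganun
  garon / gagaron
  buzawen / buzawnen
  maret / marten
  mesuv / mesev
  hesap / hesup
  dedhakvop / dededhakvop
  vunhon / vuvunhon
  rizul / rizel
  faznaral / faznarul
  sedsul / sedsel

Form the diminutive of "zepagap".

"zepagap" has last vowel 'a'. The stems whose last vowel is 'a' (faznaral → faznarul, hesap → hesup, kalganan → kalganun) change the last vowel to 'u'.
The other patterns: stems whose last vowel is 'o' repeat the first consonant+vowel as a prefix; stems whose last vowel is 'e' delete the last vowel and add -en; stems whose last vowel is 'u' change the last vowel to 'e'.
So zepagap → zepagup.

zepagup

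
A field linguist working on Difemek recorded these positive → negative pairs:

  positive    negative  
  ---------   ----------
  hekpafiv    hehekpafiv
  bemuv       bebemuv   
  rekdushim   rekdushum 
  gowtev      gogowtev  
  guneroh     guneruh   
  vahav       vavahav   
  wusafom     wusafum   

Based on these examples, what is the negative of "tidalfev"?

titidalfev

hekpafiv and rekdushim both have last vowel 'i' yet inflect differently (hehekpafiv, rekdushum), so the last vowel is not what conditions the rule; the final letter is.
"tidalfev" ends in -v. The stems ending in -v (bemuv → bebemuv, hekpafiv → hehekpafiv, gowtev → gogowtev) repeat the first consonant+vowel as a prefix.
So tidalfev → titidalfev.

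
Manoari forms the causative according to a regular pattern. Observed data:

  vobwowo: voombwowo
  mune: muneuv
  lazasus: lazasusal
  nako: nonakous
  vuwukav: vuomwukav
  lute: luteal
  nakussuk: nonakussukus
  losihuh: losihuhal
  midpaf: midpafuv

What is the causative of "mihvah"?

mihvahuv

mune and lute both end in -e yet inflect differently (muneuv, luteal), so the final letter is not what conditions the rule; the first letter is.
"mihvah" begins with m-. The stems beginning with m- (midpaf → midpafuv, mune → muneuv) add -uv.
So mihvah → mihvahuv.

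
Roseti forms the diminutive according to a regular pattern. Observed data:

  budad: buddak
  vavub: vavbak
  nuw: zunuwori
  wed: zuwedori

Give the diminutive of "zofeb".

"zofeb" has 2 vowels. The stems with 2 vowels (budad → buddak, vavub → vavbak) delete the last vowel and add -ak.
The other pattern: stems with 1 vowel add zu- … -ori around the stem.
So zofeb → zofbak.

zofbak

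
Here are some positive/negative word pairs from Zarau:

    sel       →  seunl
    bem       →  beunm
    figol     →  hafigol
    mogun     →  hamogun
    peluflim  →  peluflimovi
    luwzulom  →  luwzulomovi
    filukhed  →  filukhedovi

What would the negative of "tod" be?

"tod" has 1 vowel. The stems with 1 vowel (sel → seunl, bem → beunm) insert -un- after the first vowel.
The other patterns: stems with 2 vowels add the prefix ha-; stems with 3 vowels add -ovi.
So tod → tound.

tound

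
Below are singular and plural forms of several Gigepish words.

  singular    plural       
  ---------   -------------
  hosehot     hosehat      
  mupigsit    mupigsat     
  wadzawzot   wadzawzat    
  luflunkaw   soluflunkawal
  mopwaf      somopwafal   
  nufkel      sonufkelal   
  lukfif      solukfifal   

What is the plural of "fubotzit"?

fubotzat

mupigsit and lukfif both have last vowel 'i' yet inflect differently (mupigsat, solukfifal), so the last vowel is not what conditions the rule; the final letter is.
"fubotzit" ends in -t. The stems ending in -t (hosehot → hosehat, mupigsit → mupigsat, wadzawzot → wadzawzat) change the last vowel to 'a'.
So fubotzit → fubotzat.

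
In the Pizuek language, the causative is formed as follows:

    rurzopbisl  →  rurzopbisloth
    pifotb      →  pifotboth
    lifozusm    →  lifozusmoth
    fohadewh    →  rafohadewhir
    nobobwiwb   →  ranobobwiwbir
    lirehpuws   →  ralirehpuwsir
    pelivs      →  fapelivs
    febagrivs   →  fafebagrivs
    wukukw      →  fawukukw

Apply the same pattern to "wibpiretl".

wibpiretloth

pifotb and nobobwiwb both end in -b yet inflect differently (pifotboth, ranobobwiwbir), so the final letter is not what conditions the rule; the second-to-last letter is.
"wibpiretl" has second-to-last letter 't'. The one such stem in the data (pifotb → pifotboth) adds -oth, so the same rule applies.
The other patterns: stems whose second-to-last letter is 'w' add ra- … -ir around the stem; stems whose second-to-last letter is 'k' or 'v' add the prefix fa-.
So wibpiretl → wibpiretloth.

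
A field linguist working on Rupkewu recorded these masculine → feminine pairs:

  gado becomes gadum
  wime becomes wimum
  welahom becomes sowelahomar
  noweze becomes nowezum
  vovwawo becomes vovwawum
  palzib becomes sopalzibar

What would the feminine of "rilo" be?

welahom and gado both have last vowel 'o' yet inflect differently (sowelahomar, gadum), so the last vowel is not what conditions the rule; whether the stem ends in a vowel or a consonant is.
"rilo" ends in a vowel. The stems ending in a vowel (wime → wimum, noweze → nowezum, gado → gadum) drop the final letter and add -um.
So rilo → rilum.

rilum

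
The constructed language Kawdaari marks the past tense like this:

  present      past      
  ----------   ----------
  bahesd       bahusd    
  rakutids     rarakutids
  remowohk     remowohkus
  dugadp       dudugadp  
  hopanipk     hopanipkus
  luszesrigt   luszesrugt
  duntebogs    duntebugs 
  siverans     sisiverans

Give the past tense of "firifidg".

siverans and duntebogs both end in -s yet inflect differently (sisiverans, duntebugs), so the final letter is not what conditions the rule; the second-to-last letter is.
"firifidg" has second-to-last letter 'd'. The stems whose second-to-last letter is 'd' (dugadp → dudugadp, rakutids → rarakutids) repeat the first consonant+vowel as a prefix.
The other patterns: stems whose second-to-last letter is 'h' or 'p' add -us; stems whose second-to-last letter is 'g' or 's' change the last vowel to 'u'.
So firifidg → fifirifidg.

fifirifidg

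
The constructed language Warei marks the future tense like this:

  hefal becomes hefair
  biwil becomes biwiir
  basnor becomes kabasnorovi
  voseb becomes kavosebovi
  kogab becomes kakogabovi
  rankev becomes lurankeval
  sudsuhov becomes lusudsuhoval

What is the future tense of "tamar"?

hefal and kogab both have last vowel 'a' yet inflect differently (hefair, kakogabovi), so the last vowel is not what conditions the rule; the final letter is.
"tamar" ends in -r. The one such stem in the data (basnor → kabasnorovi) adds ka- … -ovi around the stem, so the same rule applies.
So tamar → katamarovi.

katamarovi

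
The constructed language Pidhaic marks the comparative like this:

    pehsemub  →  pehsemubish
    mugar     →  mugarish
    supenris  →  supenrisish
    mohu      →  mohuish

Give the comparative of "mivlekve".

Every pair shown (pehsemub → pehsemubish, mugar → mugarish, supenris → supenrisish, …) follows the same rule: add -ish.
So mivlekve → mivlekveish.

mivlekveish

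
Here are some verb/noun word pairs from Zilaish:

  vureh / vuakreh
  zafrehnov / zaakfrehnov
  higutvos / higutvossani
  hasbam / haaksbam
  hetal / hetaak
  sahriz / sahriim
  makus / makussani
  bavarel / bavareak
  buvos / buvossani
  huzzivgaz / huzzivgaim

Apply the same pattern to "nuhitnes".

nuhitnessani

huzzivgaz and hetal both have last vowel 'a' yet inflect differently (huzzivgaim, hetaak), so the last vowel is not what conditions the rule; the final letter is.
"nuhitnes" ends in -s. The stems ending in -s (higutvos → higutvossani, makus → makussani, buvos → buvossani) double the final consonant and add -ani.
The other patterns: stems ending in -z drop the final letter and add -im; stems ending in -l drop the final letter and add -ak; stems ending in -h, -m or -v insert -ak- after the first vowel.
So nuhitnes → nuhitnessani.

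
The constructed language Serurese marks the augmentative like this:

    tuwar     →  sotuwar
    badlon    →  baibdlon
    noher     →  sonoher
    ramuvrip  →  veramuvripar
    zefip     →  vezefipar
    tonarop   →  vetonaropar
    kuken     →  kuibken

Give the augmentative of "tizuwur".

tonarop and badlon both have last vowel 'o' yet inflect differently (vetonaropar, baibdlon), so the last vowel is not what conditions the rule; the final letter is.
"tizuwur" ends in -r. The stems ending in -r (noher → sonoher, tuwar → sotuwar) add the prefix so-.
So tizuwur → sotizuwur.

sotizuwur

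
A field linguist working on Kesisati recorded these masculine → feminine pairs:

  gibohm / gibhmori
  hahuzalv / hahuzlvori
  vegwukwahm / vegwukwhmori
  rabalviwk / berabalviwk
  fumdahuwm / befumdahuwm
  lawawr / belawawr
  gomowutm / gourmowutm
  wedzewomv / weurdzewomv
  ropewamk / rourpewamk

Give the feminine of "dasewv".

bedasewv

gibohm and fumdahuwm both end in -m yet inflect differently (gibhmori, befumdahuwm), so the final letter is not what conditions the rule; the second-to-last letter is.
"dasewv" has second-to-last letter 'w'. The stems whose second-to-last letter is 'w' (rabalviwk → berabalviwk, fumdahuwm → befumdahuwm, lawawr → belawawr) add the prefix be-.
The other patterns: stems whose second-to-last letter is 'h' or 'l' delete the last vowel and add -ori; stems whose second-to-last letter is 'm' or 't' insert -ur- after the first vowel.
So dasewv → bedasewv.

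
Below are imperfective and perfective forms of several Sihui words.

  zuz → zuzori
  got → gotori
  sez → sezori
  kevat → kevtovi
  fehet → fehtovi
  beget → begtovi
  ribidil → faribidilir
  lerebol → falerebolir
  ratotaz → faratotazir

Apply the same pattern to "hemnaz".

hemnzovi

"hemnaz" has 2 vowels. The stems with 2 vowels (kevat → kevtovi, fehet → fehtovi, beget → begtovi) delete the last vowel and add -ovi.
The other patterns: stems with 1 vowel add -ori; stems with 3 vowels add fa- … -ir around the stem.
So hemnaz → hemnzovi.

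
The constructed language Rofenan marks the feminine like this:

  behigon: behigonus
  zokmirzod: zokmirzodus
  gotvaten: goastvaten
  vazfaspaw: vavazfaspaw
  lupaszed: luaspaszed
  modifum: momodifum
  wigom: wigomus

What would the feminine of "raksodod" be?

raksododus

behigon and gotvaten both end in -n yet inflect differently (behigonus, goastvaten), so the final letter is not what conditions the rule; the last vowel is.
"raksodod" has last vowel 'o'. The stems whose last vowel is 'o' (zokmirzod → zokmirzodus, behigon → behigonus, wigom → wigomus) add -us.
The other patterns: stems whose last vowel is 'e' insert -as- after the first vowel; stems whose last vowel is 'a' or 'u' repeat the first consonant+vowel as a prefix.
So raksodod → raksododus.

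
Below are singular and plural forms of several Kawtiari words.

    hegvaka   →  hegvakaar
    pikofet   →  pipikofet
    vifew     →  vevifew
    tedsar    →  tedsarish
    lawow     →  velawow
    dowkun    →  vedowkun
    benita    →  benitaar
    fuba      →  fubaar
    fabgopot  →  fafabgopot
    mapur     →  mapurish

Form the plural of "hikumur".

hegvaka and tedsar both have last vowel 'a' yet inflect differently (hegvakaar, tedsarish), so the last vowel is not what conditions the rule; the final letter is.
"hikumur" ends in -r. The stems ending in -r (mapur → mapurish, tedsar → tedsarish) add -ish.
So hikumur → hikumurish.

hikumurish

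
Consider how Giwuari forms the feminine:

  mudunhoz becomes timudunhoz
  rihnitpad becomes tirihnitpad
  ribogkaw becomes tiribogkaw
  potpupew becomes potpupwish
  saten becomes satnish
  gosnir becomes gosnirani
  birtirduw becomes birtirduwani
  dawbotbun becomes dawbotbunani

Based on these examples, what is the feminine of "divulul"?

divululani

ribogkaw and potpupew both end in -w yet inflect differently (tiribogkaw, potpupwish), so the final letter is not what conditions the rule; the last vowel is.
"divulul" has last vowel 'u'. The stems whose last vowel is 'u' (birtirduw → birtirduwani, dawbotbun → dawbotbunani) add -ani.
So divulul → divululani.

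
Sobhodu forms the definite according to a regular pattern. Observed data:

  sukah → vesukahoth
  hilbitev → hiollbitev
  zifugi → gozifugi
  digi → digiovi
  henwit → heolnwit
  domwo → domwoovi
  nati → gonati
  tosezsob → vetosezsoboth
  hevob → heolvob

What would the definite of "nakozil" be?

gonakozil

tosezsob and hevob both end in -b yet inflect differently (vetosezsoboth, heolvob), so the final letter is not what conditions the rule; the first letter is.
"nakozil" begins with n-. The one such stem in the data (nati → gonati) adds the prefix go-, so the same rule applies.
The other patterns: stems beginning with s- or t- add ve- … -oth around the stem; stems beginning with h- insert -ol- after the first vowel; stems beginning with d- add -ovi.
So nakozil → gonakozil.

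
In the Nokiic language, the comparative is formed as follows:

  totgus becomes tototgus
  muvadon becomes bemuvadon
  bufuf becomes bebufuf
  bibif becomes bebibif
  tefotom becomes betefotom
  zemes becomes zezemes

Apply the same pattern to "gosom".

"gosom" ends in -m. The one such stem in the data (tefotom → betefotom) adds the prefix be-, so the same rule applies.
The other pattern: stems ending in -s repeat the first consonant+vowel as a prefix.
So gosom → begosom.

begosom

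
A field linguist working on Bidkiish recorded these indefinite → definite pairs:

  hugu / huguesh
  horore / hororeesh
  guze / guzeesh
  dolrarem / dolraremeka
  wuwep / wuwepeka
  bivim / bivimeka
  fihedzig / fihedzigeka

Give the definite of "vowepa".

vowepaesh

horore and dolrarem both have last vowel 'e' yet inflect differently (hororeesh, dolraremeka), so the last vowel is not what conditions the rule; whether the stem ends in a vowel or a consonant is.
"vowepa" ends in a vowel. The stems ending in a vowel (horore → hororeesh, hugu → huguesh, guze → guzeesh) add -esh.
So vowepa → vowepaesh.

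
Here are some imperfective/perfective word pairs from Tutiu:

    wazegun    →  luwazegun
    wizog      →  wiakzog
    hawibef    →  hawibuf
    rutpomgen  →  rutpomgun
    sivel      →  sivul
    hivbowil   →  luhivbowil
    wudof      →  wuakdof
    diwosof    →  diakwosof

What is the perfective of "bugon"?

wudof and hawibef both end in -f yet inflect differently (wuakdof, hawibuf), so the final letter is not what conditions the rule; the last vowel is.
"bugon" has last vowel 'o'. The stems whose last vowel is 'o' (wizog → wiakzog, wudof → wuakdof, diwosof → diakwosof) insert -ak- after the first vowel.
So bugon → buakgon.

buakgon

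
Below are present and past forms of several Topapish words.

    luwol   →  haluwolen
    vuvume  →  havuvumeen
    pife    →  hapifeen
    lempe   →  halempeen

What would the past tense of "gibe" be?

Every pair shown (luwol → haluwolen, vuvume → havuvumeen, pife → hapifeen, …) follows the same rule: add ha- … -en around the stem.
So gibe → hagibeen.

hagibeen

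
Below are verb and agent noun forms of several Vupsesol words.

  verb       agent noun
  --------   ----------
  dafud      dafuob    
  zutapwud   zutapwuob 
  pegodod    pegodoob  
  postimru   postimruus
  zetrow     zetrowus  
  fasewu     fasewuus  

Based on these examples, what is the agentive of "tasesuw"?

tasesuwus

dafud and postimru both have last vowel 'u' yet inflect differently (dafuob, postimruus), so the last vowel is not what conditions the rule; the final letter is.
"tasesuw" ends in -w. The one such stem in the data (zetrow → zetrowus) adds -us, so the same rule applies.
The other pattern: stems ending in -d drop the final letter and add -ob.
So tasesuw → tasesuwus.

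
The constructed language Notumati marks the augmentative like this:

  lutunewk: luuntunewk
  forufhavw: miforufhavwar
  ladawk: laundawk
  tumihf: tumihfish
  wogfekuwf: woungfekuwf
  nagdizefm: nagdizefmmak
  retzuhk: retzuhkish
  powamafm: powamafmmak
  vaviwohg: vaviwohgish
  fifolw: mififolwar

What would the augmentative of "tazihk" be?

lutunewk and retzuhk both end in -k yet inflect differently (luuntunewk, retzuhkish), so the final letter is not what conditions the rule; the second-to-last letter is.
"tazihk" has second-to-last letter 'h'. The stems whose second-to-last letter is 'h' (vaviwohg → vaviwohgish, retzuhk → retzuhkish, tumihf → tumihfish) add -ish.
The other patterns: stems whose second-to-last letter is 'w' insert -un- after the first vowel; stems whose second-to-last letter is 'f' double the final consonant and add -ak; stems whose second-to-last letter is 'l' or 'v' add mi- … -ar around the stem.
So tazihk → tazihkish.

tazihkish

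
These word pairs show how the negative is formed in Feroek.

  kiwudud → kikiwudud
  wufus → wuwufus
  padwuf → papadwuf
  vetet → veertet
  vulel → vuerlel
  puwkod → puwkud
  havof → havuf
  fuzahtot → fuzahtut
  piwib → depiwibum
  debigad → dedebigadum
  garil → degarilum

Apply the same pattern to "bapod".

bapud

kiwudud and puwkod both end in -d yet inflect differently (kikiwudud, puwkud), so the final letter is not what conditions the rule; the last vowel is.
"bapod" has last vowel 'o'. The stems whose last vowel is 'o' (puwkod → puwkud, havof → havuf, fuzahtot → fuzahtut) change the last vowel to 'u'.
The other patterns: stems whose last vowel is 'u' repeat the first consonant+vowel as a prefix; stems whose last vowel is 'e' insert -er- after the first vowel; stems whose last vowel is 'a' or 'i' add de- … -um around the stem.
So bapod → bapud.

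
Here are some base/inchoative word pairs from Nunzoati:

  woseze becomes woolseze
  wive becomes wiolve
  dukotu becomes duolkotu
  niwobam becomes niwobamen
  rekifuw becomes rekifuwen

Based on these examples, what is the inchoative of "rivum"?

dukotu and rekifuw both have last vowel 'u' yet inflect differently (duolkotu, rekifuwen), so the last vowel is not what conditions the rule; whether the stem ends in a vowel or a consonant is.
"rivum" ends in a consonant. The stems ending in a consonant (niwobam → niwobamen, rekifuw → rekifuwen) add -en.
So rivum → rivumen.

rivumen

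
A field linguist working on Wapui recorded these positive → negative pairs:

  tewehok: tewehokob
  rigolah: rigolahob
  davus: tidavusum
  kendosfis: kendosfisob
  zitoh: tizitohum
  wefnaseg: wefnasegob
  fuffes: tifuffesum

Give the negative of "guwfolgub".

"guwfolgub" has 3 vowels. The stems with 3 vowels (kendosfis → kendosfisob, rigolah → rigolahob, wefnaseg → wefnasegob) add -ob.
So guwfolgub → guwfolgubob.

guwfolgubob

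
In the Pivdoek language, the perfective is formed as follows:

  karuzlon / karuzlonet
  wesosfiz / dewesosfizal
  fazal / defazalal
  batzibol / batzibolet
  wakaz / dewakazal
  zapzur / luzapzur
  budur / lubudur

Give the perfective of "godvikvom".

godvikvomet

"godvikvom" has last vowel 'o'. The stems whose last vowel is 'o' (batzibol → batzibolet, karuzlon → karuzlonet) add -et.
The other patterns: stems whose last vowel is 'u' add the prefix lu-; stems whose last vowel is 'a' or 'i' add de- … -al around the stem.
So godvikvom → godvikvomet.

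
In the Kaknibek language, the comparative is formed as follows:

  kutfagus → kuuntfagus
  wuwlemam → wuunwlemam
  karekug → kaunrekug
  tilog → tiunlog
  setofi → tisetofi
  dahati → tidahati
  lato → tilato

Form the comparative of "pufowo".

"pufowo" ends in a vowel. The stems ending in a vowel (setofi → tisetofi, dahati → tidahati, lato → tilato) add the prefix ti-.
So pufowo → tipufowo.

tipufowo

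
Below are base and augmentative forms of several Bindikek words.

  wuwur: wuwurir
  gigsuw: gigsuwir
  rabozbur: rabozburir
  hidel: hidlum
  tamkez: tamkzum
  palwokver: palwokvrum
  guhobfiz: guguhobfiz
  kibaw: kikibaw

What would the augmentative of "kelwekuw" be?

wuwur and palwokver both end in -r yet inflect differently (wuwurir, palwokvrum), so the final letter is not what conditions the rule; the last vowel is.
"kelwekuw" has last vowel 'u'. The stems whose last vowel is 'u' (wuwur → wuwurir, gigsuw → gigsuwir, rabozbur → rabozburir) add -ir.
The other patterns: stems whose last vowel is 'e' delete the last vowel and add -um; stems whose last vowel is 'a' or 'i' repeat the first consonant+vowel as a prefix.
So kelwekuw → kelwekuwir.

kelwekuwir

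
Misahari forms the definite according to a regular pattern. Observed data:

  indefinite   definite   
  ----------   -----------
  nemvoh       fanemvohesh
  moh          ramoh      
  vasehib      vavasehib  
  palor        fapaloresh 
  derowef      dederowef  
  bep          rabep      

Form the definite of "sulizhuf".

susulizhuf

moh and nemvoh both end in -h yet inflect differently (ramoh, fanemvohesh), so the final letter is not what conditions the rule; the number of vowels is.
"sulizhuf" has 3 vowels. The stems with 3 vowels (vasehib → vavasehib, derowef → dederowef) repeat the first consonant+vowel as a prefix.
So sulizhuf → susulizhuf.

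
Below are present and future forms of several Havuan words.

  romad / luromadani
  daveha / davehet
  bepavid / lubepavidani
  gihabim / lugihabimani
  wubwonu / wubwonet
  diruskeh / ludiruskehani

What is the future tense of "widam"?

"widam" ends in a consonant. The stems ending in a consonant (romad → luromadani, bepavid → lubepavidani, diruskeh → ludiruskehani) add lu- … -ani around the stem.
So widam → luwidamani.

luwidamani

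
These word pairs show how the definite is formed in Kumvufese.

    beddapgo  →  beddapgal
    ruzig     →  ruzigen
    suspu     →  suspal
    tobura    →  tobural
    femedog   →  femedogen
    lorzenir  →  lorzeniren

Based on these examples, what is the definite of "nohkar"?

nohkaren

beddapgo and femedog both have last vowel 'o' yet inflect differently (beddapgal, femedogen), so the last vowel is not what conditions the rule; whether the stem ends in a vowel or a consonant is.
"nohkar" ends in a consonant. The stems ending in a consonant (ruzig → ruzigen, femedog → femedogen, lorzenir → lorzeniren) add -en.
The other pattern: stems ending in a vowel drop the final letter and add -al.
So nohkar → nohkaren.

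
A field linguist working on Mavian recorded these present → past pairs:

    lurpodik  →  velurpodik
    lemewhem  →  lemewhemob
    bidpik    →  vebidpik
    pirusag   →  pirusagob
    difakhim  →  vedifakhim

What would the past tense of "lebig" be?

difakhim and lemewhem both end in -m yet inflect differently (vedifakhim, lemewhemob), so the final letter is not what conditions the rule; the last vowel is.
"lebig" has last vowel 'i'. The stems whose last vowel is 'i' (bidpik → vebidpik, lurpodik → velurpodik, difakhim → vedifakhim) add the prefix ve-.
So lebig → velebig.

velebig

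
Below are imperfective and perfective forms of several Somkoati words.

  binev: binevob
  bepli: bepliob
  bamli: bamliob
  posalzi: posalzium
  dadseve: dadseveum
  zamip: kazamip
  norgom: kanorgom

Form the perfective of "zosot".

"zosot" begins with z-. The one such stem in the data (zamip → kazamip) adds the prefix ka-, so the same rule applies.
The other patterns: stems beginning with b- add -ob; stems beginning with d- or p- add -um.
So zosot → kazosot.

kazosot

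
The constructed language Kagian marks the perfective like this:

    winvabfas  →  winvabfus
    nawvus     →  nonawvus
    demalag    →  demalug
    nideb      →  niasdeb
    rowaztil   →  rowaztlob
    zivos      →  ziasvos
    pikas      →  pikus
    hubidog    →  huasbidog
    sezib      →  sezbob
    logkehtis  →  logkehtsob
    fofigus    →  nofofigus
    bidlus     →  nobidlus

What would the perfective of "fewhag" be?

demalag and hubidog both end in -g yet inflect differently (demalug, huasbidog), so the final letter is not what conditions the rule; the last vowel is.
"fewhag" has last vowel 'a'. The stems whose last vowel is 'a' (pikas → pikus, winvabfas → winvabfus, demalag → demalug) change the last vowel to 'u'.
The other patterns: stems whose last vowel is 'e' or 'o' insert -as- after the first vowel; stems whose last vowel is 'i' delete the last vowel and add -ob; stems whose last vowel is 'u' add the prefix no-.
So fewhag → fewhug.

fewhug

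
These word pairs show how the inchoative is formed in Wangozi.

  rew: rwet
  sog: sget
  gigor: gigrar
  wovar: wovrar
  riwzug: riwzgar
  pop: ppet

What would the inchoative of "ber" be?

riwzug and sog both end in -g yet inflect differently (riwzgar, sget), so the final letter is not what conditions the rule; the number of vowels is.
"ber" has 1 vowel. The stems with 1 vowel (rew → rwet, pop → ppet, sog → sget) delete the last vowel and add -et.
The other pattern: stems with 2 vowels delete the last vowel and add -ar.
So ber → bret.

bret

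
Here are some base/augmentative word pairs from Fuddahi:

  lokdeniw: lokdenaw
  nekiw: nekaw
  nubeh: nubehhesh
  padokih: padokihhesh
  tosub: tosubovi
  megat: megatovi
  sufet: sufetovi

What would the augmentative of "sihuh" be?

sihuhhesh

lokdeniw and padokih both have last vowel 'i' yet inflect differently (lokdenaw, padokihhesh), so the last vowel is not what conditions the rule; the final letter is.
"sihuh" ends in -h. The stems ending in -h (nubeh → nubehhesh, padokih → padokihhesh) double the final consonant and add -esh.
The other patterns: stems ending in -w change the last vowel to 'a'; stems ending in -b or -t add -ovi.
So sihuh → sihuhhesh.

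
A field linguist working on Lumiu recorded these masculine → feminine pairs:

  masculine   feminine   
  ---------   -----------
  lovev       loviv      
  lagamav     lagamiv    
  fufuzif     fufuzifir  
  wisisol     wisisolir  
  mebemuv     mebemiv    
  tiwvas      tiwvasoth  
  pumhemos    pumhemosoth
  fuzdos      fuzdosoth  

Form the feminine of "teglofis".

"teglofis" ends in -s. The stems ending in -s (tiwvas → tiwvasoth, pumhemos → pumhemosoth, fuzdos → fuzdosoth) add -oth.
The other patterns: stems ending in -v change the last vowel to 'i'; stems ending in -f or -l add -ir.
So teglofis → teglofisoth.

teglofisoth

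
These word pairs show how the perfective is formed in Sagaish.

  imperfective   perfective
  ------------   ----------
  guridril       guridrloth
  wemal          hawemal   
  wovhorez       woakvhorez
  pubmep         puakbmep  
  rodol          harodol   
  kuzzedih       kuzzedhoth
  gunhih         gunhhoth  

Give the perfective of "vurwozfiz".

guridril and rodol both end in -l yet inflect differently (guridrloth, harodol), so the final letter is not what conditions the rule; the last vowel is.
"vurwozfiz" has last vowel 'i'. The stems whose last vowel is 'i' (gunhih → gunhhoth, kuzzedih → kuzzedhoth, guridril → guridrloth) delete the last vowel and add -oth.
So vurwozfiz → vurwozfzoth.

vurwozfzoth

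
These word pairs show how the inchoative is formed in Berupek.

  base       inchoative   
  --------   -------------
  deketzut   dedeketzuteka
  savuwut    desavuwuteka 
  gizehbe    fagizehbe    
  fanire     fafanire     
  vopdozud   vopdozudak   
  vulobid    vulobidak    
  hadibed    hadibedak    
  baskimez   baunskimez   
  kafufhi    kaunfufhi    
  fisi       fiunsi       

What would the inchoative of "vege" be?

deketzut and vopdozud both have last vowel 'u' yet inflect differently (dedeketzuteka, vopdozudak), so the last vowel is not what conditions the rule; the final letter is.
"vege" ends in -e. The stems ending in -e (gizehbe → fagizehbe, fanire → fafanire) add the prefix fa-.
The other patterns: stems ending in -t add de- … -eka around the stem; stems ending in -d add -ak; stems ending in -i or -z insert -un- after the first vowel.
So vege → favege.

favege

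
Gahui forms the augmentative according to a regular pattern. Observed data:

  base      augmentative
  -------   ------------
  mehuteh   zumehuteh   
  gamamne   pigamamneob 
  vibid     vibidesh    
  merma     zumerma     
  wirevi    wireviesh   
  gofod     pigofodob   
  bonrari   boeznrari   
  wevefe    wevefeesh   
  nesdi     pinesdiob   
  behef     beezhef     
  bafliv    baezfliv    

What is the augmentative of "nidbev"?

bonrari and wirevi both end in -i yet inflect differently (boeznrari, wireviesh), so the final letter is not what conditions the rule; the first letter is.
"nidbev" begins with n-. The one such stem in the data (nesdi → pinesdiob) adds pi- … -ob around the stem, so the same rule applies.
So nidbev → pinidbevob.

pinidbevob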